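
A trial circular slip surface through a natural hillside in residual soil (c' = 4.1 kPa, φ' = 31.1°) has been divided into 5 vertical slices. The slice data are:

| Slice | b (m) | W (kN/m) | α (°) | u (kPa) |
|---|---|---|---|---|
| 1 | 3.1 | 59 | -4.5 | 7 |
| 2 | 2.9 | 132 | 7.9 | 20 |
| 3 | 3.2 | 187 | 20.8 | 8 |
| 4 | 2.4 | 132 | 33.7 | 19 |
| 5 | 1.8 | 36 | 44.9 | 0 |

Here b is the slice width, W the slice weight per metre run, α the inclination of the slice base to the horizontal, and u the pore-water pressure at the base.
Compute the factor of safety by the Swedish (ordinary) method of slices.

Ordinary method of slices: FS = Σ[c'·Δl_i + (W_i cosα_i − u_i·Δl_i)·tanφ'] / Σ W_i sinα_i, with Δl_i = b_i / cosα_i.
Slice 1: Δl = 3.1/cos(-4.5°) = 3.110 m; N'_1 = 59·cos(-4.5°) − 7·3.110 = 37.1; c'Δl = 12.75; W sinα = -4.6
Slice 2: Δl = 2.9/cos7.9° = 2.928 m; N'_2 = 132·cos7.9° − 20·2.928 = 72.2; c'Δl = 12.00; W sinα = 18.1
Slice 3: Δl = 3.2/cos20.8° = 3.423 m; N'_3 = 187·cos20.8° − 8·3.423 = 147.4; c'Δl = 14.03; W sinα = 66.4
Slice 4: Δl = 2.4/cos33.7° = 2.885 m; N'_4 = 132·cos33.7° − 19·2.885 = 55.0; c'Δl = 11.83; W sinα = 73.2
Slice 5: Δl = 1.8/cos44.9° = 2.541 m; N'_5 = 36·cos44.9° − 0·2.541 = 25.5; c'Δl = 10.42; W sinα = 25.4
Σc'Δl = 61.0 kN/m; ΣN' = 337.2 kN/m; ΣW sinα = 178.6 kN/m
Resisting = 61.0 + 337.2·tan31.1° = 61.0 + 203.4 = 264.4 kN/m
FS = 264.4 / 178.6 = 1.481

FS = 1.48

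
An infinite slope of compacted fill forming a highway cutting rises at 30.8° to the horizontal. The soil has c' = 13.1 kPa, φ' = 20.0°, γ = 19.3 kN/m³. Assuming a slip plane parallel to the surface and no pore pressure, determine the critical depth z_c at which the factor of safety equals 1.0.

z_c = 3.96 m

Setting FS = 1.00 in FS = [c' + γz cos²β tanφ'] / [γz sinβ cosβ] and solving for z:
z = c' / [γ cosβ (FS·sinβ − cosβ·tanφ')]
  = 13.1 / [19.3·cos30.8°·(1.00·sin30.8° − cos30.8°·tan20.0°)]
  = 13.1 / [19.3·0.8590·(1.00·0.5120 − 0.8590·0.3640)]
  = 13.1 / 3.3058 = 3.963 m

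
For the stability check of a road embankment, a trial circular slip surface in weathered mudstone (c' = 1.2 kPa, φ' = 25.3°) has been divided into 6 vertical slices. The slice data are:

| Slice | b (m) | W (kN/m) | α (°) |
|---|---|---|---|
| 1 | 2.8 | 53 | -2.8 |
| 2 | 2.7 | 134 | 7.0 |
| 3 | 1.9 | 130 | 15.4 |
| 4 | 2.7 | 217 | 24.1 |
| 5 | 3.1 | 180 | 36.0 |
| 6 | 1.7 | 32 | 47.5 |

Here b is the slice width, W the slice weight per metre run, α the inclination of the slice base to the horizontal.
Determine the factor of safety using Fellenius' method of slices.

FS = 1.28

Ordinary method of slices: FS = Σ[c'·Δl_i + (W_i cosα_i)·tanφ'] / Σ W_i sinα_i, with Δl_i = b_i / cosα_i.
Slice 1: Δl = 2.8/cos(-2.8°) = 2.803 m; N'_1 = 53·cos(-2.8°) = 52.9; c'Δl = 3.36; W sinα = -2.6
Slice 2: Δl = 2.7/cos7.0° = 2.720 m; N'_2 = 134·cos7.0° = 133.0; c'Δl = 3.26; W sinα = 16.3
Slice 3: Δl = 1.9/cos15.4° = 1.971 m; N'_3 = 130·cos15.4° = 125.3; c'Δl = 2.36; W sinα = 34.5
Slice 4: Δl = 2.7/cos24.1° = 2.958 m; N'_4 = 217·cos24.1° = 198.1; c'Δl = 3.55; W sinα = 88.6
Slice 5: Δl = 3.1/cos36.0° = 3.832 m; N'_5 = 180·cos36.0° = 145.6; c'Δl = 4.60; W sinα = 105.8
Slice 6: Δl = 1.7/cos47.5° = 2.516 m; N'_6 = 32·cos47.5° = 21.6; c'Δl = 3.02; W sinα = 23.6
Σc'Δl = 20.2 kN/m; ΣN' = 676.6 kN/m; ΣW sinα = 266.3 kN/m
Resisting = 20.2 + 676.6·tan25.3° = 20.2 + 319.8 = 340.0 kN/m
FS = 340.0 / 266.3 = 1.277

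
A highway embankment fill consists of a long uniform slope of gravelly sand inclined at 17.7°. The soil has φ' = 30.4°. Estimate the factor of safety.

FS = 1.84

For a dry cohesionless infinite slope the factor of safety is FS = tanφ' / tanβ.
FS = tan30.4° / tan17.7° = 0.5867 / 0.3191 = 1.838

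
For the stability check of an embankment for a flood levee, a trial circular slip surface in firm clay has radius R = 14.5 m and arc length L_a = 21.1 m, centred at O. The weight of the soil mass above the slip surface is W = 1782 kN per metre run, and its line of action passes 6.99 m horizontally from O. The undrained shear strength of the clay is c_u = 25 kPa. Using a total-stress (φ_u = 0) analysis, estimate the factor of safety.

Taking moments about the centre O, the resisting moment is provided by the undrained shear strength acting along the arc:
M_R = c_u·L_a·R = 25·21.10·14.5 = 7648.8 kN·m/m
M_D = W·d = 1782·6.99 = 12456.2 kN·m/m
FS = M_R / M_D = 7648.8 / 12456.2 = 0.614

FS = 0.61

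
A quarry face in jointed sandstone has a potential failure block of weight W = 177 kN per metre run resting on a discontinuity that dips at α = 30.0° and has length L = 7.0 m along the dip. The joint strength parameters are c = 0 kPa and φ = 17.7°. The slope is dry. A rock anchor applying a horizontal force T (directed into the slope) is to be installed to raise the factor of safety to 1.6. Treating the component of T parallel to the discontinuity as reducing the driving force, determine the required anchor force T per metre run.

T = 60 kN/m

Resolving forces along and normal to the sliding plane, with the horizontal anchor force T adding T·sinα to the effective normal force and T·cosα acting up the plane against the driving force:
FS = [cL + (W cosα + T sinα) tanφ] / [W sinα − T cosα]
Without the anchor: N' = 153.3 kN/m, driving T_d = 88.5 kN/m, resisting R = 0·7.0 + 153.3·tan17.7° = 48.9 kN/m, FS = 0.55.
Setting FS = 1.6 and solving for T:
1.6·(88.5 − T cos30.0°) = 48.9 + T sin30.0°·tan17.7°
T·(sin30.0°·tan17.7° + 1.6·cos30.0°) = 1.6·88.5 − 48.9
T·(0.5000·0.3191 + 1.6·0.8660) = 141.6 − 48.9 = 92.7
T·1.5452 = 92.7
T = 60.0 kN/m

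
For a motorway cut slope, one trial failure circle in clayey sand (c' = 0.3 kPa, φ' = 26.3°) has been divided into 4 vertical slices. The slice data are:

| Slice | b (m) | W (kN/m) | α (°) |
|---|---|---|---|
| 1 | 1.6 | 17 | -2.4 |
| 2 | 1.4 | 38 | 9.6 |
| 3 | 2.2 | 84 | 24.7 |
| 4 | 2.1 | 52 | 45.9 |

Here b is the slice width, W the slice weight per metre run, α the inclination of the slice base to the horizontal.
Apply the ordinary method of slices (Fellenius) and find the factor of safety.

Ordinary method of slices: FS = Σ[c'·Δl_i + (W_i cosα_i)·tanφ'] / Σ W_i sinα_i, with Δl_i = b_i / cosα_i.
Slice 1: Δl = 1.6/cos(-2.4°) = 1.601 m; N'_1 = 17·cos(-2.4°) = 17.0; c'Δl = 0.48; W sinα = -0.7
Slice 2: Δl = 1.4/cos9.6° = 1.420 m; N'_2 = 38·cos9.6° = 37.5; c'Δl = 0.43; W sinα = 6.3
Slice 3: Δl = 2.2/cos24.7° = 2.422 m; N'_3 = 84·cos24.7° = 76.3; c'Δl = 0.73; W sinα = 35.1
Slice 4: Δl = 2.1/cos45.9° = 3.018 m; N'_4 = 52·cos45.9° = 36.2; c'Δl = 0.91; W sinα = 37.3
Σc'Δl = 2.5 kN/m; ΣN' = 167.0 kN/m; ΣW sinα = 78.1 kN/m
Resisting = 2.5 + 167.0·tan26.3° = 2.5 + 82.5 = 85.1 kN/m
FS = 85.1 / 78.1 = 1.089

FS = 1.09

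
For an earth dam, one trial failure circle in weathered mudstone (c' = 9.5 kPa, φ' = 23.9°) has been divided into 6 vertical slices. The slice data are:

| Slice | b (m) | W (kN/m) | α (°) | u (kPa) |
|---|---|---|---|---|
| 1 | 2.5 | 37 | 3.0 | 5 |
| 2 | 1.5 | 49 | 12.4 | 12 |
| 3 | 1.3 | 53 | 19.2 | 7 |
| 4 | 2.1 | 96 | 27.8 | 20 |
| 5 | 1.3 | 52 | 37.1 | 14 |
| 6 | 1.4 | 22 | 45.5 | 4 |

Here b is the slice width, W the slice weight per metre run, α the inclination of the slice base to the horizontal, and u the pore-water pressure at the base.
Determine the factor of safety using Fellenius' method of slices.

Ordinary method of slices: FS = Σ[c'·Δl_i + (W_i cosα_i − u_i·Δl_i)·tanφ'] / Σ W_i sinα_i, with Δl_i = b_i / cosα_i.
Slice 1: Δl = 2.5/cos3.0° = 2.503 m; N'_1 = 37·cos3.0° − 5·2.503 = 24.4; c'Δl = 23.78; W sinα = 1.9
Slice 2: Δl = 1.5/cos12.4° = 1.536 m; N'_2 = 49·cos12.4° − 12·1.536 = 29.4; c'Δl = 14.59; W sinα = 10.5
Slice 3: Δl = 1.3/cos19.2° = 1.377 m; N'_3 = 53·cos19.2° − 7·1.377 = 40.4; c'Δl = 13.08; W sinα = 17.4
Slice 4: Δl = 2.1/cos27.8° = 2.374 m; N'_4 = 96·cos27.8° − 20·2.374 = 37.4; c'Δl = 22.55; W sinα = 44.8
Slice 5: Δl = 1.3/cos37.1° = 1.630 m; N'_5 = 52·cos37.1° − 14·1.630 = 18.7; c'Δl = 15.48; W sinα = 31.4
Slice 6: Δl = 1.4/cos45.5° = 1.997 m; N'_6 = 22·cos45.5° − 4·1.997 = 7.4; c'Δl = 18.98; W sinα = 15.7
Σc'Δl = 108.5 kN/m; ΣN' = 157.8 kN/m; ΣW sinα = 121.7 kN/m
Resisting = 108.5 + 157.8·tan23.9° = 108.5 + 69.9 = 178.4 kN/m
FS = 178.4 / 121.7 = 1.466

FS = 1.47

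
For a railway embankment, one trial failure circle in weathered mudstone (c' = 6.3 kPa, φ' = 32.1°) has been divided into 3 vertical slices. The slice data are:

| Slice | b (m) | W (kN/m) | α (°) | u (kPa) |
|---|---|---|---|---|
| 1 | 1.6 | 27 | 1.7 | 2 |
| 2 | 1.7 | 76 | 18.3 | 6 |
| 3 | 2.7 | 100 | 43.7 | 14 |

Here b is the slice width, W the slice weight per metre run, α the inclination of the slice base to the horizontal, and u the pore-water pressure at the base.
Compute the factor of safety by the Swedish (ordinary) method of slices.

FS = 1.18

Ordinary method of slices: FS = Σ[c'·Δl_i + (W_i cosα_i − u_i·Δl_i)·tanφ'] / Σ W_i sinα_i, with Δl_i = b_i / cosα_i.
Slice 1: Δl = 1.6/cos1.7° = 1.601 m; N'_1 = 27·cos1.7° − 2·1.601 = 23.8; c'Δl = 10.08; W sinα = 0.8
Slice 2: Δl = 1.7/cos18.3° = 1.791 m; N'_2 = 76·cos18.3° − 6·1.791 = 61.4; c'Δl = 11.28; W sinα = 23.9
Slice 3: Δl = 2.7/cos43.7° = 3.735 m; N'_3 = 100·cos43.7° − 14·3.735 = 20.0; c'Δl = 23.53; W sinα = 69.1
Σc'Δl = 44.9 kN/m; ΣN' = 105.2 kN/m; ΣW sinα = 93.8 kN/m
Resisting = 44.9 + 105.2·tan32.1° = 44.9 + 66.0 = 110.9 kN/m
FS = 110.9 / 93.8 = 1.183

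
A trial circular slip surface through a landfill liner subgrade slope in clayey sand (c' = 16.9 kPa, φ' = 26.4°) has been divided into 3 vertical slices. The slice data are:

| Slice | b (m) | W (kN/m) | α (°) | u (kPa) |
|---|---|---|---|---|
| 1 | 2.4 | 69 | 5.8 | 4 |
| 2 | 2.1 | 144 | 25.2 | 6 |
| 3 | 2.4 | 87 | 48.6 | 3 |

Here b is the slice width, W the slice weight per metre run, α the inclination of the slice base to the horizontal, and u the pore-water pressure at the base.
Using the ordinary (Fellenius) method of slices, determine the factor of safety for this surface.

FS = 1.88

Ordinary method of slices: FS = Σ[c'·Δl_i + (W_i cosα_i − u_i·Δl_i)·tanφ'] / Σ W_i sinα_i, with Δl_i = b_i / cosα_i.
Slice 1: Δl = 2.4/cos5.8° = 2.412 m; N'_1 = 69·cos5.8° − 4·2.412 = 59.0; c'Δl = 40.77; W sinα = 7.0
Slice 2: Δl = 2.1/cos25.2° = 2.321 m; N'_2 = 144·cos25.2° − 6·2.321 = 116.4; c'Δl = 39.22; W sinα = 61.3
Slice 3: Δl = 2.4/cos48.6° = 3.629 m; N'_3 = 87·cos48.6° − 3·3.629 = 46.6; c'Δl = 61.33; W sinα = 65.3
Σc'Δl = 141.3 kN/m; ΣN' = 222.0 kN/m; ΣW sinα = 133.5 kN/m
Resisting = 141.3 + 222.0·tan26.4° = 141.3 + 110.2 = 251.5 kN/m
FS = 251.5 / 133.5 = 1.884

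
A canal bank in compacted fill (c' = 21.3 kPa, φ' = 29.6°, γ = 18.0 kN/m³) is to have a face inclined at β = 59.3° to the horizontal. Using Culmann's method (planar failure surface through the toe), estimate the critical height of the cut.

H_c = 26.94 m

Culmann's analysis gives the critical failure plane at α_cr = (β + φ')/2 = (59.3 + 29.6)/2 = 44.5°, and the critical height
H_c = (4c'/γ) · sinβ cosφ' / [1 − cos(β − φ')]
    = (4·21.3/18.0) · sin59.3°·cos29.6° / [1 − cos(29.7°)]
    = 4.733 · 0.8599·0.8695 / [1 − 0.8686]
    = 4.733 · 0.7476 / 0.1314
    = 26.94 m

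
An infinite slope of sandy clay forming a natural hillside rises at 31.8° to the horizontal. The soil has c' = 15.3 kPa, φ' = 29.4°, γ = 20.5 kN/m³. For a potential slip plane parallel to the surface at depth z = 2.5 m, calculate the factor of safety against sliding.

For an infinite slope with a slip plane parallel to the surface (no pore pressure): FS = [c' + γz cos²β tanφ'] / [γz sinβ cosβ].
γz = 20.5·2.5 = 51.25 kN/m²
Numerator = 15.3 + 51.25·cos²31.8°·tan29.4° = 15.3 + 51.25·0.7223·0.5635 = 36.159 kPa
Denominator = 51.25·sin31.8°·cos31.8° = 51.25·0.5270·0.8499 = 22.953 kPa
FS = 36.159 / 22.953 = 1.575

FS = 1.58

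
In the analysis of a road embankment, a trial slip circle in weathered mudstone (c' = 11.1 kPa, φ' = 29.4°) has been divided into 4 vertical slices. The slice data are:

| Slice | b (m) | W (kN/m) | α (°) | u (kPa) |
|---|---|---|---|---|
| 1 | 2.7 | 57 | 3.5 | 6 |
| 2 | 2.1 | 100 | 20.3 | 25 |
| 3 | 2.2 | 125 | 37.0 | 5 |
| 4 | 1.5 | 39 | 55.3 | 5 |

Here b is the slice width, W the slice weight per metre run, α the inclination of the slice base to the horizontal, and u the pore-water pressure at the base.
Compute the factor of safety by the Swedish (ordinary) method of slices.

Ordinary method of slices: FS = Σ[c'·Δl_i + (W_i cosα_i − u_i·Δl_i)·tanφ'] / Σ W_i sinα_i, with Δl_i = b_i / cosα_i.
Slice 1: Δl = 2.7/cos3.5° = 2.705 m; N'_1 = 57·cos3.5° − 6·2.705 = 40.7; c'Δl = 30.03; W sinα = 3.5
Slice 2: Δl = 2.1/cos20.3° = 2.239 m; N'_2 = 100·cos20.3° − 25·2.239 = 37.8; c'Δl = 24.85; W sinα = 34.7
Slice 3: Δl = 2.2/cos37.0° = 2.755 m; N'_3 = 125·cos37.0° − 5·2.755 = 86.1; c'Δl = 30.58; W sinα = 75.2
Slice 4: Δl = 1.5/cos55.3° = 2.635 m; N'_4 = 39·cos55.3° − 5·2.635 = 9.0; c'Δl = 29.25; W sinα = 32.1
Σc'Δl = 114.7 kN/m; ΣN' = 173.6 kN/m; ΣW sinα = 145.5 kN/m
Resisting = 114.7 + 173.6·tan29.4° = 114.7 + 97.8 = 212.5 kN/m
FS = 212.5 / 145.5 = 1.461

FS = 1.46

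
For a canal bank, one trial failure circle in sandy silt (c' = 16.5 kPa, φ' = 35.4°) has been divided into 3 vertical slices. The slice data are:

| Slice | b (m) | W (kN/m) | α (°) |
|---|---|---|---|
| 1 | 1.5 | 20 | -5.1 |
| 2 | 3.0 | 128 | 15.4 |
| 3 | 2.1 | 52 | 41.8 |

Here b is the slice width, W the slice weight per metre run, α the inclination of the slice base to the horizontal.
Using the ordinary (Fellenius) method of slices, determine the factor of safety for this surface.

FS = 3.77

Ordinary method of slices: FS = Σ[c'·Δl_i + (W_i cosα_i)·tanφ'] / Σ W_i sinα_i, with Δl_i = b_i / cosα_i.
Slice 1: Δl = 1.5/cos(-5.1°) = 1.506 m; N'_1 = 20·cos(-5.1°) = 19.9; c'Δl = 24.85; W sinα = -1.8
Slice 2: Δl = 3.0/cos15.4° = 3.112 m; N'_2 = 128·cos15.4° = 123.4; c'Δl = 51.34; W sinα = 34.0
Slice 3: Δl = 2.1/cos41.8° = 2.817 m; N'_3 = 52·cos41.8° = 38.8; c'Δl = 46.48; W sinα = 34.7
Σc'Δl = 122.7 kN/m; ΣN' = 182.1 kN/m; ΣW sinα = 66.9 kN/m
Resisting = 122.7 + 182.1·tan35.4° = 122.7 + 129.4 = 252.1 kN/m
FS = 252.1 / 66.9 = 3.769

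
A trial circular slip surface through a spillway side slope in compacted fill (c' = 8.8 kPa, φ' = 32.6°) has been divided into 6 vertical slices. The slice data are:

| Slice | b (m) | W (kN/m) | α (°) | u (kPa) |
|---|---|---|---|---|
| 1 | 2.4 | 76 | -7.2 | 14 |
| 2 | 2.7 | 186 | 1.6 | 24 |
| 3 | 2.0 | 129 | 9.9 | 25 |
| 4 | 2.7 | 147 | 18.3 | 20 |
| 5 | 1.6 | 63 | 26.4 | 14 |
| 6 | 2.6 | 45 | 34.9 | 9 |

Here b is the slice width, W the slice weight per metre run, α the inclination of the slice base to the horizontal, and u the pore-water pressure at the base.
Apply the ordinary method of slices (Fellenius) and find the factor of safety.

FS = 3.08

Ordinary method of slices: FS = Σ[c'·Δl_i + (W_i cosα_i − u_i·Δl_i)·tanφ'] / Σ W_i sinα_i, with Δl_i = b_i / cosα_i.
Slice 1: Δl = 2.4/cos(-7.2°) = 2.419 m; N'_1 = 76·cos(-7.2°) − 14·2.419 = 41.5; c'Δl = 21.29; W sinα = -9.5
Slice 2: Δl = 2.7/cos1.6° = 2.701 m; N'_2 = 186·cos1.6° − 24·2.701 = 121.1; c'Δl = 23.77; W sinα = 5.2
Slice 3: Δl = 2.0/cos9.9° = 2.030 m; N'_3 = 129·cos9.9° − 25·2.030 = 76.3; c'Δl = 17.87; W sinα = 22.2
Slice 4: Δl = 2.7/cos18.3° = 2.844 m; N'_4 = 147·cos18.3° − 20·2.844 = 82.7; c'Δl = 25.03; W sinα = 46.2
Slice 5: Δl = 1.6/cos26.4° = 1.786 m; N'_5 = 63·cos26.4° − 14·1.786 = 31.4; c'Δl = 15.72; W sinα = 28.0
Slice 6: Δl = 2.6/cos34.9° = 3.170 m; N'_6 = 45·cos34.9° − 9·3.170 = 8.4; c'Δl = 27.90; W sinα = 25.7
Σc'Δl = 131.6 kN/m; ΣN' = 361.4 kN/m; ΣW sinα = 117.8 kN/m
Resisting = 131.6 + 361.4·tan32.6° = 131.6 + 231.2 = 362.7 kN/m
FS = 362.7 / 117.8 = 3.080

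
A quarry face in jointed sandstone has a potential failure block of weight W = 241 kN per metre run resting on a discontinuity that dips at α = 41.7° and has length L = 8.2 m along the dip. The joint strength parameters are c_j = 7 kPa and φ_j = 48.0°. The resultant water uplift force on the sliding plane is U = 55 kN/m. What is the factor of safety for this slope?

FS = 1.22

Resolving the block weight along and normal to the plane and applying the Mohr–Coulomb strength on the joint:
N' = W cosα − U = 241·cos41.7° − 55 = 124.9 kN/m
Driving force T = W sinα = 241·sin41.7° = 160.3 kN/m
Resisting force R = c_j·L + N'·tanφ_j = 7·8.2 + 124.9·tan48.0° = 57.4 + 138.8 = 196.2 kN/m
FS = R / T = 196.2 / 160.3 = 1.224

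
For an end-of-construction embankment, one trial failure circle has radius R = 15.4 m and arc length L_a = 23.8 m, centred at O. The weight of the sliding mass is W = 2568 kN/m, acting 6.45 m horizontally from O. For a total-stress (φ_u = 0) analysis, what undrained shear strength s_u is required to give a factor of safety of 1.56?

s_u = 70.5 kPa

FS = s_u·L_a·R / (W·d), so s_u = FS·W·d / (L_a·R).
s_u = 1.56·2568·6.45 / (23.80·15.4) = 25839.2 / 366.52 = 70.50 kPa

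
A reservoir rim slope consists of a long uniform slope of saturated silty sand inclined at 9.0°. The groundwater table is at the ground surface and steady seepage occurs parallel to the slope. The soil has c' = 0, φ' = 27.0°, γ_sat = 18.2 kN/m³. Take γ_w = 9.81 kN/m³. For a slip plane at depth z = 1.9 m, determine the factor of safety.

With seepage parallel to the slope and the water table at the surface, the effective normal stress on the slip plane uses the buoyant unit weight γ' = γ_sat − γ_w while the driving shear stress uses γ_sat:
FS = [c' + γ' z cos²β tanφ'] / [γ_sat z sinβ cosβ]
(For c' = 0 this reduces to FS = (γ'/γ_sat)·tanφ'/tanβ.)
γ' = 18.2 − 9.81 = 8.39 kN/m³
Numerator = 0.0 + 8.39·1.9·cos²9.0°·tan27.0° = 0.0 + 8.39·1.9·0.9755·0.5095 = 7.924 kPa
Denominator = 18.2·1.9·sin9.0°·cos9.0° = 18.2·1.9·0.1564·0.9877 = 5.343 kPa
FS = 7.924 / 5.343 = 1.483

FS = 1.48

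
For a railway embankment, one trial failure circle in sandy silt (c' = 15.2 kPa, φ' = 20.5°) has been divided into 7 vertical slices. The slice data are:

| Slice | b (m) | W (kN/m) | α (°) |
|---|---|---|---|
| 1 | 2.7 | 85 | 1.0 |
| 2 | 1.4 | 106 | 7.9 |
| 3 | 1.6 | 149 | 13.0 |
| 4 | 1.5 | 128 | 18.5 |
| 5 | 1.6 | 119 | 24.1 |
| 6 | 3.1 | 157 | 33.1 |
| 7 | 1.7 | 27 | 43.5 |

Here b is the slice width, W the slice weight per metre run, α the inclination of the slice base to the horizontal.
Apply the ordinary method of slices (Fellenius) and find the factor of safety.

Ordinary method of slices: FS = Σ[c'·Δl_i + (W_i cosα_i)·tanφ'] / Σ W_i sinα_i, with Δl_i = b_i / cosα_i.
Slice 1: Δl = 2.7/cos1.0° = 2.700 m; N'_1 = 85·cos1.0° = 85.0; c'Δl = 41.05; W sinα = 1.5
Slice 2: Δl = 1.4/cos7.9° = 1.413 m; N'_2 = 106·cos7.9° = 105.0; c'Δl = 21.48; W sinα = 14.6
Slice 3: Δl = 1.6/cos13.0° = 1.642 m; N'_3 = 149·cos13.0° = 145.2; c'Δl = 24.96; W sinα = 33.5
Slice 4: Δl = 1.5/cos18.5° = 1.582 m; N'_4 = 128·cos18.5° = 121.4; c'Δl = 24.04; W sinα = 40.6
Slice 5: Δl = 1.6/cos24.1° = 1.753 m; N'_5 = 119·cos24.1° = 108.6; c'Δl = 26.64; W sinα = 48.6
Slice 6: Δl = 3.1/cos33.1° = 3.701 m; N'_6 = 157·cos33.1° = 131.5; c'Δl = 56.25; W sinα = 85.7
Slice 7: Δl = 1.7/cos43.5° = 2.344 m; N'_7 = 27·cos43.5° = 19.6; c'Δl = 35.62; W sinα = 18.6
Σc'Δl = 230.0 kN/m; ΣN' = 716.3 kN/m; ΣW sinα = 243.1 kN/m
Resisting = 230.0 + 716.3·tan20.5° = 230.0 + 267.8 = 497.9 kN/m
FS = 497.9 / 243.1 = 2.048

FS = 2.05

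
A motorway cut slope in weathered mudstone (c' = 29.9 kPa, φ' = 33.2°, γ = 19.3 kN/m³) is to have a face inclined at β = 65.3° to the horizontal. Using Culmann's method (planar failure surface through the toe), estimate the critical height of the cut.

Culmann's analysis gives the critical failure plane at α_cr = (β + φ')/2 = (65.3 + 33.2)/2 = 49.2°, and the critical height
H_c = (4c'/γ) · sinβ cosφ' / [1 − cos(β − φ')]
    = (4·29.9/19.3) · sin65.3°·cos33.2° / [1 − cos(32.1°)]
    = 6.197 · 0.9085·0.8368 / [1 − 0.8471]
    = 6.197 · 0.7602 / 0.1529
    = 30.81 m

H_c = 30.81 m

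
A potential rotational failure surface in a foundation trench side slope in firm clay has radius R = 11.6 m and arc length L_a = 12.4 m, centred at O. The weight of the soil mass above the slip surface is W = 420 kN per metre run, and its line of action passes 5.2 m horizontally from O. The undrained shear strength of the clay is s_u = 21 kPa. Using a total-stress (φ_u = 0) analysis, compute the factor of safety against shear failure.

FS = 1.38

Taking moments about the centre O, the resisting moment is provided by the undrained shear strength acting along the arc:
M_R = s_u·L_a·R = 21·12.40·11.6 = 3020.6 kN·m/m
M_D = W·d = 420·5.2 = 2184.0 kN·m/m
FS = M_R / M_D = 3020.6 / 2184.0 = 1.383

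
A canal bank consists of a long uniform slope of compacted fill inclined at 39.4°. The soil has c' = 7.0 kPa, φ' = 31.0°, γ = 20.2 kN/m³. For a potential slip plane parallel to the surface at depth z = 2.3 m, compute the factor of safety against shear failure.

FS = 1.04

For an infinite slope with a slip plane parallel to the surface (no pore pressure): FS = [c' + γz cos²β tanφ'] / [γz sinβ cosβ].
γz = 20.2·2.3 = 46.46 kN/m²
Numerator = 7.0 + 46.46·cos²39.4°·tan31.0° = 7.0 + 46.46·0.5971·0.6009 = 23.669 kPa
Denominator = 46.46·sin39.4°·cos39.4° = 46.46·0.6347·0.7727 = 22.788 kPa
FS = 23.669 / 22.788 = 1.039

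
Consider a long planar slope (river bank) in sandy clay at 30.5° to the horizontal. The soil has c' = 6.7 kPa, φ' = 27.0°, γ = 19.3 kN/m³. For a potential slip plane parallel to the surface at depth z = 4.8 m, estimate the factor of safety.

FS = 1.03

For an infinite slope with a slip plane parallel to the surface (no pore pressure): FS = [c' + γz cos²β tanφ'] / [γz sinβ cosβ].
γz = 19.3·4.8 = 92.64 kN/m²
Numerator = 6.7 + 92.64·cos²30.5°·tan27.0° = 6.7 + 92.64·0.7424·0.5095 = 41.743 kPa
Denominator = 92.64·sin30.5°·cos30.5° = 92.64·0.5075·0.8616 = 40.512 kPa
FS = 41.743 / 40.512 = 1.030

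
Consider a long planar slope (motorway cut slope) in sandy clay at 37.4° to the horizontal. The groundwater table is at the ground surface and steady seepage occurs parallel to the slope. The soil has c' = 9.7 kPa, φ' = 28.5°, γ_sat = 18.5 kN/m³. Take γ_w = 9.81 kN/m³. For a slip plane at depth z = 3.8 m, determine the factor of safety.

FS = 0.62

With seepage parallel to the slope and the water table at the surface, the effective normal stress on the slip plane uses the buoyant unit weight γ' = γ_sat − γ_w while the driving shear stress uses γ_sat:
FS = [c' + γ' z cos²β tanφ'] / [γ_sat z sinβ cosβ]
γ' = 18.5 − 9.81 = 8.69 kN/m³
Numerator = 9.7 + 8.69·3.8·cos²37.4°·tan28.5° = 9.7 + 8.69·3.8·0.6311·0.5430 = 21.015 kPa
Denominator = 18.5·3.8·sin37.4°·cos37.4° = 18.5·3.8·0.6074·0.7944 = 33.920 kPa
FS = 21.015 / 33.920 = 0.620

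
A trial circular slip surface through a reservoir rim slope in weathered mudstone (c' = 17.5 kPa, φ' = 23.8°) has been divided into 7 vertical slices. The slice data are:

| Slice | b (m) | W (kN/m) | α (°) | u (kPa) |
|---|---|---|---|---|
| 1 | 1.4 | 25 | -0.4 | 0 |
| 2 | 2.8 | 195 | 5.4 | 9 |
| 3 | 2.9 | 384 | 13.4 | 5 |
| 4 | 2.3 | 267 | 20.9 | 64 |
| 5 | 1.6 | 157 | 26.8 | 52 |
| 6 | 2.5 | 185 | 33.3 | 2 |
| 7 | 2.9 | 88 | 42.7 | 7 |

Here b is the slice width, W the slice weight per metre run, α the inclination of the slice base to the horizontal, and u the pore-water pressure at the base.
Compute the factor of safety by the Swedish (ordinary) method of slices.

FS = 1.63

Ordinary method of slices: FS = Σ[c'·Δl_i + (W_i cosα_i − u_i·Δl_i)·tanφ'] / Σ W_i sinα_i, with Δl_i = b_i / cosα_i.
Slice 1: Δl = 1.4/cos(-0.4°) = 1.400 m; N'_1 = 25·cos(-0.4°) − 0·1.400 = 25.0; c'Δl = 24.50; W sinα = -0.2
Slice 2: Δl = 2.8/cos5.4° = 2.812 m; N'_2 = 195·cos5.4° − 9·2.812 = 168.8; c'Δl = 49.22; W sinα = 18.4
Slice 3: Δl = 2.9/cos13.4° = 2.981 m; N'_3 = 384·cos13.4° − 5·2.981 = 358.6; c'Δl = 52.17; W sinα = 89.0
Slice 4: Δl = 2.3/cos20.9° = 2.462 m; N'_4 = 267·cos20.9° − 64·2.462 = 91.9; c'Δl = 43.08; W sinα = 95.2
Slice 5: Δl = 1.6/cos26.8° = 1.793 m; N'_5 = 157·cos26.8° − 52·1.793 = 46.9; c'Δl = 31.37; W sinα = 70.8
Slice 6: Δl = 2.5/cos33.3° = 2.991 m; N'_6 = 185·cos33.3° − 2·2.991 = 148.6; c'Δl = 52.34; W sinα = 101.6
Slice 7: Δl = 2.9/cos42.7° = 3.946 m; N'_7 = 88·cos42.7° − 7·3.946 = 37.1; c'Δl = 69.06; W sinα = 59.7
Σc'Δl = 321.7 kN/m; ΣN' = 876.9 kN/m; ΣW sinα = 434.5 kN/m
Resisting = 321.7 + 876.9·tan23.8° = 321.7 + 386.8 = 708.5 kN/m
FS = 708.5 / 434.5 = 1.631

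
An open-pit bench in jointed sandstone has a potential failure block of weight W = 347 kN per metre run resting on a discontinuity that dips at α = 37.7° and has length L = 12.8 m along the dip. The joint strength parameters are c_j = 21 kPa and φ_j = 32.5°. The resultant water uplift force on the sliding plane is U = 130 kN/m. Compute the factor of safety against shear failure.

Resolving the block weight along and normal to the plane and applying the Mohr–Coulomb strength on the joint:
N' = W cosα − U = 347·cos37.7° − 130 = 144.6 kN/m
Driving force T = W sinα = 347·sin37.7° = 212.2 kN/m
Resisting force R = c_j·L + N'·tanφ_j = 21·12.8 + 144.6·tan32.5° = 268.8 + 92.1 = 360.9 kN/m
FS = R / T = 360.9 / 212.2 = 1.701

FS = 1.70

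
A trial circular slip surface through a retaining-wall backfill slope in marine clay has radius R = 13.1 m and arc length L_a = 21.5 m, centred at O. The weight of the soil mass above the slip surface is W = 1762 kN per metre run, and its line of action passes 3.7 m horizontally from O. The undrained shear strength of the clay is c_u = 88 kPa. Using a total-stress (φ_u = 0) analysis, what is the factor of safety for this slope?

Taking moments about the centre O, the resisting moment is provided by the undrained shear strength acting along the arc:
M_R = c_u·L_a·R = 88·21.50·13.1 = 24785.2 kN·m/m
M_D = W·d = 1762·3.7 = 6519.4 kN·m/m
FS = M_R / M_D = 24785.2 / 6519.4 = 3.802

FS = 3.80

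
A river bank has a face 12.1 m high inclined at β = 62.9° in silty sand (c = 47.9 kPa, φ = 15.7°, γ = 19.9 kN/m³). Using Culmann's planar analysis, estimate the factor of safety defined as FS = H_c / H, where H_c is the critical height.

FS = 2.13

H_c = (4c/γ) · sinβ cosφ / [1 − cos(β − φ)]
    = (4·47.9/19.9) · sin62.9°·cos15.7° / [1 − cos47.2°]
    = 9.628 · 0.8570 / 0.3206 = 25.74 m
FS = H_c / H = 25.74 / 12.1 = 2.127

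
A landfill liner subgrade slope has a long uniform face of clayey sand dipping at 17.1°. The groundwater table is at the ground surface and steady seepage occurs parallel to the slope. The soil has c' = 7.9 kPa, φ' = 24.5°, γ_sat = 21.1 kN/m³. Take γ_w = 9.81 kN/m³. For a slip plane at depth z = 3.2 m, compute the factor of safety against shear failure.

FS = 1.21

With seepage parallel to the slope and the water table at the surface, the effective normal stress on the slip plane uses the buoyant unit weight γ' = γ_sat − γ_w while the driving shear stress uses γ_sat:
FS = [c' + γ' z cos²β tanφ'] / [γ_sat z sinβ cosβ]
γ' = 21.1 − 9.81 = 11.29 kN/m³
Numerator = 7.9 + 11.29·3.2·cos²17.1°·tan24.5° = 7.9 + 11.29·3.2·0.9135·0.4557 = 22.941 kPa
Denominator = 21.1·3.2·sin17.1°·cos17.1° = 21.1·3.2·0.2940·0.9558 = 18.976 kPa
FS = 22.941 / 18.976 = 1.209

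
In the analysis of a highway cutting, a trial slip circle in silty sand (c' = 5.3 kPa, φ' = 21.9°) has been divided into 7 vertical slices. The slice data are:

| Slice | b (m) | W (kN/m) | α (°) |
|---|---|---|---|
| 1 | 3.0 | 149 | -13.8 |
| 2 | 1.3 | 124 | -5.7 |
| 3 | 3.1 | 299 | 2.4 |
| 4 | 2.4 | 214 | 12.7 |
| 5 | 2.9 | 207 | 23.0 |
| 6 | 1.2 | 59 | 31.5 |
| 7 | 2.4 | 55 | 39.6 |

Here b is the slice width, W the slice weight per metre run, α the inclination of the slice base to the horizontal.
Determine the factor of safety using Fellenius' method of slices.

FS = 3.28

Ordinary method of slices: FS = Σ[c'·Δl_i + (W_i cosα_i)·tanφ'] / Σ W_i sinα_i, with Δl_i = b_i / cosα_i.
Slice 1: Δl = 3.0/cos(-13.8°) = 3.089 m; N'_1 = 149·cos(-13.8°) = 144.7; c'Δl = 16.37; W sinα = -35.5
Slice 2: Δl = 1.3/cos(-5.7°) = 1.306 m; N'_2 = 124·cos(-5.7°) = 123.4; c'Δl = 6.92; W sinα = -12.3
Slice 3: Δl = 3.1/cos2.4° = 3.103 m; N'_3 = 299·cos2.4° = 298.7; c'Δl = 16.44; W sinα = 12.5
Slice 4: Δl = 2.4/cos12.7° = 2.460 m; N'_4 = 214·cos12.7° = 208.8; c'Δl = 13.04; W sinα = 47.0
Slice 5: Δl = 2.9/cos23.0° = 3.150 m; N'_5 = 207·cos23.0° = 190.5; c'Δl = 16.70; W sinα = 80.9
Slice 6: Δl = 1.2/cos31.5° = 1.407 m; N'_6 = 59·cos31.5° = 50.3; c'Δl = 7.46; W sinα = 30.8
Slice 7: Δl = 2.4/cos39.6° = 3.115 m; N'_7 = 55·cos39.6° = 42.4; c'Δl = 16.51; W sinα = 35.1
Σc'Δl = 93.4 kN/m; ΣN' = 1058.8 kN/m; ΣW sinα = 158.5 kN/m
Resisting = 93.4 + 1058.8·tan21.9° = 93.4 + 425.6 = 519.1 kN/m
FS = 519.1 / 158.5 = 3.275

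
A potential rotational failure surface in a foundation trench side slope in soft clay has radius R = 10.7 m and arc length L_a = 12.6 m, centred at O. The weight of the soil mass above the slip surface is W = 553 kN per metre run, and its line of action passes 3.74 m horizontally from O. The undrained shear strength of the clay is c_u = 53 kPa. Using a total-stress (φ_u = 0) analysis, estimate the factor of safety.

Taking moments about the centre O, the resisting moment is provided by the undrained shear strength acting along the arc:
M_R = c_u·L_a·R = 53·12.60·10.7 = 7145.5 kN·m/m
M_D = W·d = 553·3.74 = 2068.2 kN·m/m
FS = M_R / M_D = 7145.5 / 2068.2 = 3.455

FS = 3.45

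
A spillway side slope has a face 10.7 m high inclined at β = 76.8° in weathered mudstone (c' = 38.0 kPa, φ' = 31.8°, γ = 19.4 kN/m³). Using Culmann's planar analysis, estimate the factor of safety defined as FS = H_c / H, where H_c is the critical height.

H_c = (4c'/γ) · sinβ cosφ' / [1 − cos(β − φ')]
    = (4·38.0/19.4) · sin76.8°·cos31.8° / [1 − cos45.0°]
    = 7.835 · 0.8274 / 0.2929 = 22.13 m
FS = H_c / H = 22.13 / 10.7 = 2.069

FS = 2.07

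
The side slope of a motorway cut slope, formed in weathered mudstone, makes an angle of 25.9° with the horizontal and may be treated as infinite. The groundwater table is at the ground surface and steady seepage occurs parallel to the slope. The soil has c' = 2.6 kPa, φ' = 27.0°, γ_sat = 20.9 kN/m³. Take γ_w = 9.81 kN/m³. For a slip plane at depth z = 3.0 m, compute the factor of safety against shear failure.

With seepage parallel to the slope and the water table at the surface, the effective normal stress on the slip plane uses the buoyant unit weight γ' = γ_sat − γ_w while the driving shear stress uses γ_sat:
FS = [c' + γ' z cos²β tanφ'] / [γ_sat z sinβ cosβ]
γ' = 20.9 − 9.81 = 11.09 kN/m³
Numerator = 2.6 + 11.09·3.0·cos²25.9°·tan27.0° = 2.6 + 11.09·3.0·0.8092·0.5095 = 16.318 kPa
Denominator = 20.9·3.0·sin25.9°·cos25.9° = 20.9·3.0·0.4368·0.8996 = 24.637 kPa
FS = 16.318 / 24.637 = 0.662

FS = 0.66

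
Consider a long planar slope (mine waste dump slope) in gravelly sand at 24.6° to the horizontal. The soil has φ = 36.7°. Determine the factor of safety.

For a dry cohesionless infinite slope the factor of safety is FS = tanφ / tanβ.
FS = tan36.7° / tan24.6° = 0.7454 / 0.4578 = 1.628

FS = 1.63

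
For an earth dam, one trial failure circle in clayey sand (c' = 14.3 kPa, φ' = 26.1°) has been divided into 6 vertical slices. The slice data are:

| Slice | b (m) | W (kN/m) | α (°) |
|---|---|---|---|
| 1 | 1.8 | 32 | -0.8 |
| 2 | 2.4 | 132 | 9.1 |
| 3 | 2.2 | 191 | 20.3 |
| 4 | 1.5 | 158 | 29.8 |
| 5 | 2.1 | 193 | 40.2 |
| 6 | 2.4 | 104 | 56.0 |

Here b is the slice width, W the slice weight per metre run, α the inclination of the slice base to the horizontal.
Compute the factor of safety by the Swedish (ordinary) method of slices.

FS = 1.47

Ordinary method of slices: FS = Σ[c'·Δl_i + (W_i cosα_i)·tanφ'] / Σ W_i sinα_i, with Δl_i = b_i / cosα_i.
Slice 1: Δl = 1.8/cos(-0.8°) = 1.800 m; N'_1 = 32·cos(-0.8°) = 32.0; c'Δl = 25.74; W sinα = -0.4
Slice 2: Δl = 2.4/cos9.1° = 2.431 m; N'_2 = 132·cos9.1° = 130.3; c'Δl = 34.76; W sinα = 20.9
Slice 3: Δl = 2.2/cos20.3° = 2.346 m; N'_3 = 191·cos20.3° = 179.1; c'Δl = 33.54; W sinα = 66.3
Slice 4: Δl = 1.5/cos29.8° = 1.729 m; N'_4 = 158·cos29.8° = 137.1; c'Δl = 24.72; W sinα = 78.5
Slice 5: Δl = 2.1/cos40.2° = 2.749 m; N'_5 = 193·cos40.2° = 147.4; c'Δl = 39.32; W sinα = 124.6
Slice 6: Δl = 2.4/cos56.0° = 4.292 m; N'_6 = 104·cos56.0° = 58.2; c'Δl = 61.37; W sinα = 86.2
Σc'Δl = 219.5 kN/m; ΣN' = 684.1 kN/m; ΣW sinα = 376.0 kN/m
Resisting = 219.5 + 684.1·tan26.1° = 219.5 + 335.2 = 554.6 kN/m
FS = 554.6 / 376.0 = 1.475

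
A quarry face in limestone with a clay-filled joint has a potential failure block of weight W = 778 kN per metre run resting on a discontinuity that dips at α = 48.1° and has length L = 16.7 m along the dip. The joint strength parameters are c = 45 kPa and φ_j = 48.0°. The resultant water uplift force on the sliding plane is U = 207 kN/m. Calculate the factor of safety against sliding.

Resolving the block weight along and normal to the plane and applying the Mohr–Coulomb strength on the joint:
N' = W cosα − U = 778·cos48.1° − 207 = 312.6 kN/m
Driving force T = W sinα = 778·sin48.1° = 579.1 kN/m
Resisting force R = c·L + N'·tanφ_j = 45·16.7 + 312.6·tan48.0° = 751.5 + 347.1 = 1098.6 kN/m
FS = R / T = 1098.6 / 579.1 = 1.897

FS = 1.90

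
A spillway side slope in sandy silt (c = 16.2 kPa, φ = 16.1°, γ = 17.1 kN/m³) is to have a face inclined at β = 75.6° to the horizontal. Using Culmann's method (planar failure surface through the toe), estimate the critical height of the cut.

H_c = 7.16 m

Culmann's analysis gives the critical failure plane at α_cr = (β + φ)/2 = (75.6 + 16.1)/2 = 45.8°, and the critical height
H_c = (4c/γ) · sinβ cosφ / [1 − cos(β − φ)]
    = (4·16.2/17.1) · sin75.6°·cos16.1° / [1 − cos(59.5°)]
    = 3.789 · 0.9686·0.9608 / [1 − 0.5075]
    = 3.789 · 0.9306 / 0.4925
    = 7.16 m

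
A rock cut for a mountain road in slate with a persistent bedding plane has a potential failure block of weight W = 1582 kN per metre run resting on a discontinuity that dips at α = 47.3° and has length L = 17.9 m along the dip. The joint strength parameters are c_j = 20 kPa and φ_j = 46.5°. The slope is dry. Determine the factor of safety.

Resolving the block weight along and normal to the plane and applying the Mohr–Coulomb strength on the joint:
N' = W cosα = 1582·cos47.3° = 1072.8 kN/m
Driving force T = W sinα = 1582·sin47.3° = 1162.6 kN/m
Resisting force R = c_j·L + N'·tanφ_j = 20·17.9 + 1072.8·tan46.5° = 358.0 + 1130.5 = 1488.5 kN/m
FS = R / T = 1488.5 / 1162.6 = 1.280

FS = 1.28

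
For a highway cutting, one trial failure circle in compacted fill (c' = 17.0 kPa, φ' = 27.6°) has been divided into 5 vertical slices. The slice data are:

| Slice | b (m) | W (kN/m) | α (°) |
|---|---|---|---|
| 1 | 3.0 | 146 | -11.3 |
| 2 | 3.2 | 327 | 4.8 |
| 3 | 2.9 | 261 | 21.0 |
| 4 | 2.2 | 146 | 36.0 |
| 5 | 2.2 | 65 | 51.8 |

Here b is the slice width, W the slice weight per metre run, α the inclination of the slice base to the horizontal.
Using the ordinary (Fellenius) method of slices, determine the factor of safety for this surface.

Ordinary method of slices: FS = Σ[c'·Δl_i + (W_i cosα_i)·tanφ'] / Σ W_i sinα_i, with Δl_i = b_i / cosα_i.
Slice 1: Δl = 3.0/cos(-11.3°) = 3.059 m; N'_1 = 146·cos(-11.3°) = 143.2; c'Δl = 52.01; W sinα = -28.6
Slice 2: Δl = 3.2/cos4.8° = 3.211 m; N'_2 = 327·cos4.8° = 325.9; c'Δl = 54.59; W sinα = 27.4
Slice 3: Δl = 2.9/cos21.0° = 3.106 m; N'_3 = 261·cos21.0° = 243.7; c'Δl = 52.81; W sinα = 93.5
Slice 4: Δl = 2.2/cos36.0° = 2.719 m; N'_4 = 146·cos36.0° = 118.1; c'Δl = 46.23; W sinα = 85.8
Slice 5: Δl = 2.2/cos51.8° = 3.558 m; N'_5 = 65·cos51.8° = 40.2; c'Δl = 60.48; W sinα = 51.1
Σc'Δl = 266.1 kN/m; ΣN' = 871.0 kN/m; ΣW sinα = 229.2 kN/m
Resisting = 266.1 + 871.0·tan27.6° = 266.1 + 455.3 = 721.5 kN/m
FS = 721.5 / 229.2 = 3.148

FS = 3.15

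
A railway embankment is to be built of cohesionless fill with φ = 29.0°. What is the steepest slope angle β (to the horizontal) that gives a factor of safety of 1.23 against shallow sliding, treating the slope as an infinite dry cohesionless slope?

For an infinite dry cohesionless slope FS = tanφ/tanβ, so tanβ = tanφ / FS.
tanβ = tan29.0° / 1.23 = 0.5543 / 1.23 = 0.4507
β = arctan(0.4507) = 24.26°

β = 24.3°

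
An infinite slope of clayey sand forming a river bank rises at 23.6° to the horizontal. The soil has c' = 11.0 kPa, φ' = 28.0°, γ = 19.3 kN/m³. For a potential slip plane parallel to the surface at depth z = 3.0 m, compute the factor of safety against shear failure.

For an infinite slope with a slip plane parallel to the surface (no pore pressure): FS = [c' + γz cos²β tanφ'] / [γz sinβ cosβ].
γz = 19.3·3.0 = 57.90 kN/m²
Numerator = 11.0 + 57.90·cos²23.6°·tan28.0° = 11.0 + 57.90·0.8397·0.5317 = 36.852 kPa
Denominator = 57.90·sin23.6°·cos23.6° = 57.90·0.4003·0.9164 = 21.241 kPa
FS = 36.852 / 21.241 = 1.735

FS = 1.73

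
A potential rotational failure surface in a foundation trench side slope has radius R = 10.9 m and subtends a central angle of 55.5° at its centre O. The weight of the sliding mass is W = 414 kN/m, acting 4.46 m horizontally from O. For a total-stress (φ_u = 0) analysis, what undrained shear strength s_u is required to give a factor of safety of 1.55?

FS = s_u·L_a·R / (W·d), so s_u = FS·W·d / (L_a·R).
Arc length L_a = R·θ = 10.9·(55.5°·π/180) = 10.9·0.9687 = 10.56 m
s_u = 1.55·414·4.46 / (10.56·10.9) = 2862.0 / 115.09 = 24.87 kPa

s_u = 24.9 kPa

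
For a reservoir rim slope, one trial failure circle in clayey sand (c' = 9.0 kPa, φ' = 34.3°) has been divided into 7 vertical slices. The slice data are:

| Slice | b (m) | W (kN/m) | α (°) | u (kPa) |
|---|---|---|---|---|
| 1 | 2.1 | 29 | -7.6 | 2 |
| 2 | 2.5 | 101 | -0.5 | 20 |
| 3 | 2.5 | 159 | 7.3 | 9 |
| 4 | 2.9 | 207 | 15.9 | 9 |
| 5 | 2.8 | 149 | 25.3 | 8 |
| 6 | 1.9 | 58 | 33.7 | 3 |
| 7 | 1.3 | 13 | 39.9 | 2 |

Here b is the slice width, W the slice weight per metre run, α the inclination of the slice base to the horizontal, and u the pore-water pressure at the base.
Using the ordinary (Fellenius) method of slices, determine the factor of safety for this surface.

FS = 2.97

Ordinary method of slices: FS = Σ[c'·Δl_i + (W_i cosα_i − u_i·Δl_i)·tanφ'] / Σ W_i sinα_i, with Δl_i = b_i / cosα_i.
Slice 1: Δl = 2.1/cos(-7.6°) = 2.119 m; N'_1 = 29·cos(-7.6°) − 2·2.119 = 24.5; c'Δl = 19.07; W sinα = -3.8
Slice 2: Δl = 2.5/cos(-0.5°) = 2.500 m; N'_2 = 101·cos(-0.5°) − 20·2.500 = 51.0; c'Δl = 22.50; W sinα = -0.9
Slice 3: Δl = 2.5/cos7.3° = 2.520 m; N'_3 = 159·cos7.3° − 9·2.520 = 135.0; c'Δl = 22.68; W sinα = 20.2
Slice 4: Δl = 2.9/cos15.9° = 3.015 m; N'_4 = 207·cos15.9° − 9·3.015 = 171.9; c'Δl = 27.14; W sinα = 56.7
Slice 5: Δl = 2.8/cos25.3° = 3.097 m; N'_5 = 149·cos25.3° − 8·3.097 = 109.9; c'Δl = 27.87; W sinα = 63.7
Slice 6: Δl = 1.9/cos33.7° = 2.284 m; N'_6 = 58·cos33.7° − 3·2.284 = 41.4; c'Δl = 20.55; W sinα = 32.2
Slice 7: Δl = 1.3/cos39.9° = 1.695 m; N'_7 = 13·cos39.9° − 2·1.695 = 6.6; c'Δl = 15.25; W sinα = 8.3
Σc'Δl = 155.1 kN/m; ΣN' = 540.4 kN/m; ΣW sinα = 176.4 kN/m
Resisting = 155.1 + 540.4·tan34.3° = 155.1 + 368.6 = 523.7 kN/m
FS = 523.7 / 176.4 = 2.969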